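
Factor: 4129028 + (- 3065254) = 2^1 * 241^1 * 2207^1 = 1063774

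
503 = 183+320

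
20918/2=10459= 10459.00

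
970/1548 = 485/774 = 0.63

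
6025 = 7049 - 1024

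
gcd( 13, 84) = 1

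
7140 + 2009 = 9149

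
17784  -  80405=  -  62621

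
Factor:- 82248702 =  - 2^1 * 3^1*643^1*21319^1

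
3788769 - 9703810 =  - 5915041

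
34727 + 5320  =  40047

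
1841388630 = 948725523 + 892663107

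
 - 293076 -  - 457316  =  164240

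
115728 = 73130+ 42598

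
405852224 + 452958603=858810827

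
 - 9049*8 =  - 72392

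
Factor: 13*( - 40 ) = -520 = - 2^3*5^1*13^1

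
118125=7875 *15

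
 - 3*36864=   -  110592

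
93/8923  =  93/8923 = 0.01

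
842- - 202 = 1044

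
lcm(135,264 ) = 11880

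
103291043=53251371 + 50039672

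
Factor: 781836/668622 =130306/111437 = 2^1*11^1*47^( - 1)*2371^(-1)*5923^1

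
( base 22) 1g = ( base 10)38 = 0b100110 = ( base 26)1c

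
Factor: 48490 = 2^1*5^1 * 13^1*373^1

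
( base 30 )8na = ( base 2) 1111011011100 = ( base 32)7MS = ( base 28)a24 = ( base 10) 7900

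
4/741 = 4/741 = 0.01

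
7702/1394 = 5 + 366/697 = 5.53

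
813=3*271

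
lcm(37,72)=2664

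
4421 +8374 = 12795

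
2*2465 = 4930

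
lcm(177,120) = 7080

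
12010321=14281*841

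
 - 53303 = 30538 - 83841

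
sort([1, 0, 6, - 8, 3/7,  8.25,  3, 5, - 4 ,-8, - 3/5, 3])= [ - 8,-8,-4, - 3/5,  0,3/7,1,3, 3, 5,  6,  8.25] 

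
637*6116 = 3895892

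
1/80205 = 1/80205=   0.00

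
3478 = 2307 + 1171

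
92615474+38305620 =130921094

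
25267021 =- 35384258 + 60651279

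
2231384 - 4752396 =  - 2521012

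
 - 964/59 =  - 964/59 = - 16.34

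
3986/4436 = 1993/2218 = 0.90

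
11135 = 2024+9111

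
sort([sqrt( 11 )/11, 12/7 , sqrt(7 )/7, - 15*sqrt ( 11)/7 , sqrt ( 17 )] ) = [ - 15*sqrt(11) /7, sqrt(11)/11,sqrt (7) /7, 12/7,sqrt( 17 )] 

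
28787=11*2617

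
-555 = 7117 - 7672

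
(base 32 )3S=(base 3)11121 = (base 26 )4k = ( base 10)124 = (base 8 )174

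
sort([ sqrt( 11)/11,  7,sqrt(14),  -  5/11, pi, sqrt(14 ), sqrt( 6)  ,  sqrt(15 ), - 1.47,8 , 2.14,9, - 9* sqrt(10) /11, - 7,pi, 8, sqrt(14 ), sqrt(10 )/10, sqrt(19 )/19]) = [-7, - 9* sqrt( 10 ) /11 ,-1.47,- 5/11, sqrt( 19)/19,sqrt(11)/11,  sqrt(10)/10, 2.14,  sqrt( 6 ) , pi,pi, sqrt(14 ), sqrt(14 ),sqrt (14 ), sqrt( 15 ), 7, 8, 8, 9]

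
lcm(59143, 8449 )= 59143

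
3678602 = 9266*397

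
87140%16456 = 4860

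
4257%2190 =2067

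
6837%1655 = 217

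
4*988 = 3952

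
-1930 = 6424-8354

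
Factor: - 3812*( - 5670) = 21614040 = 2^3*3^4*5^1 * 7^1*953^1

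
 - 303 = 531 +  - 834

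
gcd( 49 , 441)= 49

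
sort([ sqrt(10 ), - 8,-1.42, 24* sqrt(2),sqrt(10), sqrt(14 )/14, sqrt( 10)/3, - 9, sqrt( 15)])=[ - 9 ,  -  8, - 1.42, sqrt(14)/14, sqrt(10) /3,sqrt(10), sqrt(10), sqrt(15 ), 24*sqrt(2 )]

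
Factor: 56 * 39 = 2^3*3^1*7^1 * 13^1  =  2184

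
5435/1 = 5435=5435.00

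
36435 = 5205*7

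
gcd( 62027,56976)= 1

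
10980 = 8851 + 2129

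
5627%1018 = 537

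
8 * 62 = 496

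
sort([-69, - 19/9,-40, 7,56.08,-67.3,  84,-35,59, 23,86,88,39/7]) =[-69,-67.3 ,- 40, -35,-19/9,39/7,7,23, 56.08,59, 84, 86,88] 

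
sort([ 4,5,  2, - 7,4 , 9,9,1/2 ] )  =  [ - 7, 1/2, 2, 4, 4,  5, 9, 9]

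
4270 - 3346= 924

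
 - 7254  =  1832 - 9086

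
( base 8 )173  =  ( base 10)123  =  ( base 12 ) a3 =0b1111011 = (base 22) 5D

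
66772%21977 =841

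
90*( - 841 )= - 75690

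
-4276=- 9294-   -  5018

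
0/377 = 0 = 0.00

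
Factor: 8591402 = 2^1*31^1* 138571^1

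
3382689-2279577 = 1103112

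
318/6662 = 159/3331 = 0.05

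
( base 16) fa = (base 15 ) 11a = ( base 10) 250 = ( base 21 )bj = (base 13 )163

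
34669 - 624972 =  - 590303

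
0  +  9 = 9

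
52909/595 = 52909/595 = 88.92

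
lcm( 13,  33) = 429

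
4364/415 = 10 + 214/415  =  10.52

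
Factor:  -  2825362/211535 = -2^1*5^( - 1 )*42307^( - 1 )*1412681^1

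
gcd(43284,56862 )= 6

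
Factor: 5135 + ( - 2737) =2398  =  2^1 * 11^1*109^1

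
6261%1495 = 281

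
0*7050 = 0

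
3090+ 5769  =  8859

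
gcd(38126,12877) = 1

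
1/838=1/838=0.00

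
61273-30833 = 30440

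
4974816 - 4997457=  - 22641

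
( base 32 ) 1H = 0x31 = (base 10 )49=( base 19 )2B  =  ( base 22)25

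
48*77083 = 3699984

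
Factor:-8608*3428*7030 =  - 2^8*5^1*19^1*37^1 * 269^1*857^1 = - 207442814720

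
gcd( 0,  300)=300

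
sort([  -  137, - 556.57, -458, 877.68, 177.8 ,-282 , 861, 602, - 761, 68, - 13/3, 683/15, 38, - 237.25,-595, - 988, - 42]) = [ - 988,-761,-595,-556.57,-458, - 282,  -  237.25,- 137, - 42,-13/3, 38, 683/15, 68, 177.8 , 602, 861, 877.68 ] 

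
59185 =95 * 623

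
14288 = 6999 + 7289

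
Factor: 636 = 2^2*3^1*53^1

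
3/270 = 1/90 =0.01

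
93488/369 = 253 + 131/369 = 253.36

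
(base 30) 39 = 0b1100011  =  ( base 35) 2T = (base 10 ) 99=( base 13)78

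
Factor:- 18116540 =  - 2^2*5^1 *13^1 *59^1 *1181^1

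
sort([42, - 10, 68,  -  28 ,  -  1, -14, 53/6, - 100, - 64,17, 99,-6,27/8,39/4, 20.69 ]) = [ - 100 , - 64, - 28, - 14, - 10,-6, - 1, 27/8, 53/6, 39/4,17, 20.69,42,68, 99 ]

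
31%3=1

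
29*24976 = 724304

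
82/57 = 1+25/57 = 1.44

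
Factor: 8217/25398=11/34= 2^( - 1)*11^1* 17^( - 1)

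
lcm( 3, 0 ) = 0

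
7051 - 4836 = 2215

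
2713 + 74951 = 77664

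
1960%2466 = 1960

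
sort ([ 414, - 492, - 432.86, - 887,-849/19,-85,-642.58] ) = [-887 ,- 642.58 ,-492, - 432.86, - 85,-849/19,414 ] 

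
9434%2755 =1169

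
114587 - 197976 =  - 83389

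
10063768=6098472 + 3965296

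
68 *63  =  4284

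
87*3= 261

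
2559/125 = 20 + 59/125 = 20.47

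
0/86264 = 0 = 0.00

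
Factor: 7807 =37^1*211^1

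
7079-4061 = 3018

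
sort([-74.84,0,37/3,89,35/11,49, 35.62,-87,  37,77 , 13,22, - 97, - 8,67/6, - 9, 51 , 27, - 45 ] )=[ - 97, - 87, - 74.84, - 45, - 9, - 8,0, 35/11,67/6, 37/3,13,22,27,35.62,37,49,51, 77, 89 ] 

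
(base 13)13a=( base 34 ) 6e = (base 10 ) 218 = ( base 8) 332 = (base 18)c2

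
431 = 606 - 175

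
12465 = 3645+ 8820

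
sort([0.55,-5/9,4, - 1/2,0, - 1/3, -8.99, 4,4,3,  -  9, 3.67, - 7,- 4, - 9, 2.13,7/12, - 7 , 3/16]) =[ - 9, - 9, - 8.99,  -  7, - 7, - 4,-5/9, - 1/2, - 1/3 , 0,3/16,0.55, 7/12, 2.13,3,3.67,4, 4, 4] 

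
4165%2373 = 1792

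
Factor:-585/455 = -3^2*7^( - 1) = - 9/7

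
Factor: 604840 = 2^3*5^1*15121^1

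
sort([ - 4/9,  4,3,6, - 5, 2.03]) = [ - 5, - 4/9,  2.03 , 3,  4,6] 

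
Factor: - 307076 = -2^2*7^1*11^1*997^1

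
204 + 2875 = 3079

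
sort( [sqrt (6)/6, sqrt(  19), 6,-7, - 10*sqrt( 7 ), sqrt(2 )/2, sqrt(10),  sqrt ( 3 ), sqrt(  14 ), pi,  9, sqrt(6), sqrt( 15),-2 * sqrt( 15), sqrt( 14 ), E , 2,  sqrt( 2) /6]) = [ - 10*sqrt( 7 ),-2*  sqrt(15 ),  -  7,sqrt ( 2)/6,  sqrt(6)/6,sqrt( 2)/2,sqrt(3) , 2,sqrt( 6 ) , E, pi, sqrt( 10 ),sqrt(14 ), sqrt(14),sqrt( 15), sqrt( 19 ),6,9]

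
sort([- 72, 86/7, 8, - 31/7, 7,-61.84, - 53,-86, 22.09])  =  [ - 86, - 72 , - 61.84,-53, - 31/7, 7,8, 86/7, 22.09]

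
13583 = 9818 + 3765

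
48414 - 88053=-39639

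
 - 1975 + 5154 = 3179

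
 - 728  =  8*(  -  91)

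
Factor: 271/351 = 3^ (- 3 )*13^( - 1) * 271^1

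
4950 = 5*990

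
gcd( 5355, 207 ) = 9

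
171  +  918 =1089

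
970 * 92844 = 90058680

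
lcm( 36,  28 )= 252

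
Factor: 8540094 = 2^1* 3^1 * 29^1*49081^1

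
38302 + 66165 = 104467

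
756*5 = 3780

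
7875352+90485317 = 98360669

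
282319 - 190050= 92269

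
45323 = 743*61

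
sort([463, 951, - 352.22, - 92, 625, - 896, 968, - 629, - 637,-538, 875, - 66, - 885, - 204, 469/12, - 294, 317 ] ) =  [ - 896,  -  885,- 637,  -  629,-538, - 352.22 , - 294, - 204, - 92,-66,469/12, 317, 463,  625,  875,951 , 968 ] 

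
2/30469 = 2/30469  =  0.00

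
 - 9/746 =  - 9/746= - 0.01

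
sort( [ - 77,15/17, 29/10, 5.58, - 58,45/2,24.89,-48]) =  [ - 77, - 58, - 48, 15/17, 29/10, 5.58, 45/2, 24.89]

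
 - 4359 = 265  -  4624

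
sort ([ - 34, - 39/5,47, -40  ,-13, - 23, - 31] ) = [  -  40, - 34, - 31, -23, - 13, - 39/5,  47]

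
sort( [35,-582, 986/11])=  [ - 582, 35, 986/11]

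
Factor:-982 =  - 2^1 * 491^1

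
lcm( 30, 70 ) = 210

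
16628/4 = 4157 = 4157.00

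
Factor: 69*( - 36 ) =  - 2^2*3^3*23^1=- 2484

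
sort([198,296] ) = [198,  296 ]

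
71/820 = 71/820 = 0.09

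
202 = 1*202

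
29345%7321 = 61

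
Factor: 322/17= 2^1*7^1*17^( - 1)*23^1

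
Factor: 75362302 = 2^1*31^1 * 1215521^1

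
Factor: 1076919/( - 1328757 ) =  - 358973^1*442919^( - 1 ) = - 358973/442919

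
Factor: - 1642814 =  - 2^1*31^1 * 26497^1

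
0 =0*8952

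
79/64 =79/64 = 1.23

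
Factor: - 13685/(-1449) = 85/9 = 3^( - 2)*5^1*17^1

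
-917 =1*( - 917)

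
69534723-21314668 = 48220055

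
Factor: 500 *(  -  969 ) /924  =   - 5^3*7^ ( - 1)*11^( - 1 )*17^1*19^1 = - 40375/77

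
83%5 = 3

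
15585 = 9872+5713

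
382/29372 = 191/14686= 0.01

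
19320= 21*920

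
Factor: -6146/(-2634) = 7/3 = 3^(-1) * 7^1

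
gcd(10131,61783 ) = 1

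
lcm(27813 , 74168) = 222504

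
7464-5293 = 2171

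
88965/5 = 17793 = 17793.00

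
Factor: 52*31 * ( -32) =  - 2^7 * 13^1 * 31^1 = - 51584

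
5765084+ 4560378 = 10325462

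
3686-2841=845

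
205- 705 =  - 500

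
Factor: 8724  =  2^2*3^1*727^1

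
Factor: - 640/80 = -2^3= - 8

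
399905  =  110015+289890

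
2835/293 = 9+198/293 = 9.68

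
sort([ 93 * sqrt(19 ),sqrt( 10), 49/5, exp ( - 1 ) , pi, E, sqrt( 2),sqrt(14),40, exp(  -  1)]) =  [ exp (-1),  exp( - 1),sqrt ( 2),E,pi,  sqrt( 10), sqrt(14), 49/5,40,93 * sqrt(19) ]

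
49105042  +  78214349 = 127319391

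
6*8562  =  51372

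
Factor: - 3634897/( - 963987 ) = 3^( - 1)*7^1*23^1*107^1*211^1*321329^ ( - 1)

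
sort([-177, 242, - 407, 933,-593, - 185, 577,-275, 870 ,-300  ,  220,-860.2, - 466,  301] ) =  [ - 860.2, - 593,- 466, -407, - 300, - 275, - 185, - 177, 220 , 242, 301,577,870,933]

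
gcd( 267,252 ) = 3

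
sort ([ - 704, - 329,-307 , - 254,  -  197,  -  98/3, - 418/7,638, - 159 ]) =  [ - 704, -329, - 307,-254, - 197, - 159, - 418/7, - 98/3,638] 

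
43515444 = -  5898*( - 7378 )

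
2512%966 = 580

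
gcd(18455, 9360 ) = 5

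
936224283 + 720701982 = 1656926265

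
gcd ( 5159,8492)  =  11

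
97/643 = 97/643 = 0.15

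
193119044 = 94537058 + 98581986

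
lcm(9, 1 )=9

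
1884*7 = 13188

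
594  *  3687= 2190078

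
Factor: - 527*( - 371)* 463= 7^1 * 17^1*31^1 * 53^1 * 463^1 = 90524371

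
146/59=2+ 28/59 = 2.47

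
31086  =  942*33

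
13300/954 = 13 + 449/477 = 13.94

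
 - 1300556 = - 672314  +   -628242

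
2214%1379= 835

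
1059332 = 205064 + 854268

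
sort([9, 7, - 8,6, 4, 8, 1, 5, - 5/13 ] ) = [ - 8, - 5/13,1, 4, 5,6 , 7  ,  8,9]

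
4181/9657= 113/261 =0.43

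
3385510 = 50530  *67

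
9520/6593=9520/6593 = 1.44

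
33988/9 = 33988/9 = 3776.44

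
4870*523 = 2547010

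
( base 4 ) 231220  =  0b101101101000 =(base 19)81D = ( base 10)2920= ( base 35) 2DF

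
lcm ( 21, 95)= 1995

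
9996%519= 135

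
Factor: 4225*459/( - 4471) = - 3^3*5^2*13^2*263^ ( - 1 ) = - 114075/263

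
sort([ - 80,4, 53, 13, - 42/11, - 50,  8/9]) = [ - 80, - 50, - 42/11, 8/9,  4, 13,53 ] 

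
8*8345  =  66760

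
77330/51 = 1516 + 14/51 = 1516.27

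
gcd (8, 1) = 1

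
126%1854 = 126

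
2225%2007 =218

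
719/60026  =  719/60026 = 0.01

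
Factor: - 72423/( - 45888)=2^( - 6 )*3^1*13^1*239^(-1)*619^1 = 24141/15296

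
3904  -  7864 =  - 3960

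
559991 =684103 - 124112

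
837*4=3348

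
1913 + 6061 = 7974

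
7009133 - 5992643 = 1016490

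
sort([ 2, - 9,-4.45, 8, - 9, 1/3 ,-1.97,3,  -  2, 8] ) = [-9 , - 9, - 4.45,-2, - 1.97, 1/3, 2, 3, 8,8]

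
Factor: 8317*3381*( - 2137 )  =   - 3^1* 7^2*23^1*2137^1*8317^1 = - 60091963449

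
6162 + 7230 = 13392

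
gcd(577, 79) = 1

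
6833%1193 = 868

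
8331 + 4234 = 12565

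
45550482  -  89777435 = -44226953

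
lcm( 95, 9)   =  855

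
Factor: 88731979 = 7^1*127^1 * 151^1 * 661^1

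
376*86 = 32336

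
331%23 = 9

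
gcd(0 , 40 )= 40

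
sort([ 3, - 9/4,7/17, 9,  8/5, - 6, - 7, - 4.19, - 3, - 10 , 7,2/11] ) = [ - 10,  -  7, -6, - 4.19, - 3, - 9/4,2/11, 7/17, 8/5 , 3, 7, 9]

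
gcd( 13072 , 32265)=1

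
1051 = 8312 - 7261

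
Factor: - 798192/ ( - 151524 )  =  964/183 = 2^2*3^ ( -1)*61^( - 1 ) * 241^1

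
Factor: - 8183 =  - 7^2*167^1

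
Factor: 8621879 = 7^1*1231697^1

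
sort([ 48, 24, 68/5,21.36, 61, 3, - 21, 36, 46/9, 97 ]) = [ - 21,3,46/9, 68/5, 21.36,24, 36, 48,  61, 97 ]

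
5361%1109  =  925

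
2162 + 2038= 4200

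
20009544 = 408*49043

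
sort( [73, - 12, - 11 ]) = [ - 12, - 11,73] 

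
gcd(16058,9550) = 2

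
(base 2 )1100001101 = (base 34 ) mx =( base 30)q1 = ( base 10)781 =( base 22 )1DB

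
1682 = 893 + 789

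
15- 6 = 9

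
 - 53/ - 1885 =53/1885 = 0.03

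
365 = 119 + 246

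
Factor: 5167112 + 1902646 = 2^1*3^1 * 73^1*16141^1=7069758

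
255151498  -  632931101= -377779603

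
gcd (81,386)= 1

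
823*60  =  49380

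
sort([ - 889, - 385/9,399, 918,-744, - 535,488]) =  [-889,  -  744,  -  535,  -  385/9,  399,488 , 918]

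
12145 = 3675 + 8470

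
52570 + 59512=112082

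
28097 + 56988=85085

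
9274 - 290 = 8984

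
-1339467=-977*1371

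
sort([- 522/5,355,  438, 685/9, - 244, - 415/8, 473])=[ - 244 , - 522/5,- 415/8,685/9 , 355,438, 473]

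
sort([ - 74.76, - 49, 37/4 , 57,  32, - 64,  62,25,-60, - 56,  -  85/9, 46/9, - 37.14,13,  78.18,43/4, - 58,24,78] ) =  [-74.76, - 64, - 60, - 58, - 56,  -  49 ,-37.14  ,-85/9, 46/9, 37/4,  43/4,13,  24,25,32,57,  62,78, 78.18] 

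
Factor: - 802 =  - 2^1*401^1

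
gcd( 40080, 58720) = 80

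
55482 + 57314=112796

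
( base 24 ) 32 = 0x4A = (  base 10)74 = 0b1001010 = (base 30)2e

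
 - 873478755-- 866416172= - 7062583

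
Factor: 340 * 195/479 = 2^2*3^1 *5^2  *13^1 *17^1*479^(-1) = 66300/479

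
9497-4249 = 5248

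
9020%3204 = 2612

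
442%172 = 98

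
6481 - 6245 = 236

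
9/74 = 9/74 = 0.12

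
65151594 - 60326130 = 4825464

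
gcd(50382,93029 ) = 1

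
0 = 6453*0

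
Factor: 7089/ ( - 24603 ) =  - 17^1*59^( - 1 ) = - 17/59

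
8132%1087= 523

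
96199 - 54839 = 41360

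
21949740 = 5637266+16312474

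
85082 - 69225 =15857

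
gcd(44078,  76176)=2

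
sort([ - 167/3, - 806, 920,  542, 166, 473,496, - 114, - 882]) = [-882, - 806, - 114, - 167/3, 166,  473,  496 , 542, 920 ] 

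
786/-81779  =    -  786/81779  =  -0.01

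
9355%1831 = 200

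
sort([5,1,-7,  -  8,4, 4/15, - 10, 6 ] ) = [-10,-8,-7,4/15,1,  4,5,6]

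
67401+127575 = 194976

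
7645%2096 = 1357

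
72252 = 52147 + 20105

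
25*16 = 400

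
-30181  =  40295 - 70476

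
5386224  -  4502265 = 883959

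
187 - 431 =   -  244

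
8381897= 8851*947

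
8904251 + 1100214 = 10004465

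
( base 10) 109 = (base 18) 61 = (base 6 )301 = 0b1101101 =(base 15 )74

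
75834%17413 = 6182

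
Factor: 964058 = 2^1* 482029^1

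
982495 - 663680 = 318815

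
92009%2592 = 1289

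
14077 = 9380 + 4697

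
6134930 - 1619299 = 4515631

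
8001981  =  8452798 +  - 450817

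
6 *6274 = 37644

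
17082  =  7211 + 9871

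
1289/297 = 1289/297  =  4.34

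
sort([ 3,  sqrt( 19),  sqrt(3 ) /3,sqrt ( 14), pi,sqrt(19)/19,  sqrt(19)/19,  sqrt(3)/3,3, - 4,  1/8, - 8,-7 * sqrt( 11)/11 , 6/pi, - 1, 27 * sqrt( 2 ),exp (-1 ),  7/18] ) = [ - 8,-4, - 7 * sqrt ( 11)/11, - 1,1/8,sqrt ( 19)/19, sqrt (19) /19, exp( - 1 ),  7/18,sqrt(3)/3,sqrt( 3 )/3,6/pi, 3, 3 , pi,sqrt(14),sqrt( 19), 27 * sqrt ( 2)] 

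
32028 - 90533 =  - 58505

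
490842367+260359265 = 751201632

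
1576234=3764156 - 2187922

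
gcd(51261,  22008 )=21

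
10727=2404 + 8323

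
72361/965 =72361/965=74.99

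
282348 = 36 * 7843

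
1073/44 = 1073/44 =24.39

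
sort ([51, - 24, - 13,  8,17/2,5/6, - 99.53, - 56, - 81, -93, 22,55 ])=[ - 99.53, - 93, - 81, - 56,  -  24, - 13, 5/6, 8,17/2, 22,51,55] 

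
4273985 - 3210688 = 1063297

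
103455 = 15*6897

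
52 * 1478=76856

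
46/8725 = 46/8725 = 0.01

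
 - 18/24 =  - 1 + 1/4= - 0.75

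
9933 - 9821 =112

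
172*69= 11868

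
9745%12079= 9745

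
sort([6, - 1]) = [ - 1, 6]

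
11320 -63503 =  - 52183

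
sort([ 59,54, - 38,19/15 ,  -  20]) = [ - 38,-20,19/15,54, 59]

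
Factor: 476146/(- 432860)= - 11/10 =- 2^( - 1)*5^( - 1 )*11^1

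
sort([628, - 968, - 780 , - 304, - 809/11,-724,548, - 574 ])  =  [ - 968, - 780, - 724,-574, - 304,  -  809/11,548, 628 ] 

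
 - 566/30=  - 19 + 2/15 = - 18.87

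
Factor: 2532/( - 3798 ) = - 2^1*3^( - 1 )= -2/3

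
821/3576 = 821/3576 = 0.23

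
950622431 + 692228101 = 1642850532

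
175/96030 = 35/19206  =  0.00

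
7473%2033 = 1374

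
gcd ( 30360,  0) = 30360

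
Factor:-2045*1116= -2^2 * 3^2*5^1 * 31^1*409^1 = - 2282220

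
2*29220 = 58440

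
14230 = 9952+4278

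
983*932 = 916156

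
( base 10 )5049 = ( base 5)130144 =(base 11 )3880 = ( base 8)11671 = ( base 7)20502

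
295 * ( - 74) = -21830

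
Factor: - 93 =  - 3^1*31^1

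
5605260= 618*9070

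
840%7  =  0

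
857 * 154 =131978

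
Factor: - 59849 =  - 97^1*617^1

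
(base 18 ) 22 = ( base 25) 1d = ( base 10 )38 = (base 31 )17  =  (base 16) 26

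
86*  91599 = 7877514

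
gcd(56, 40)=8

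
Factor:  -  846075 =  - 3^1 * 5^2 * 29^1*389^1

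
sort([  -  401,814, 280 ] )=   [ - 401,280,  814 ] 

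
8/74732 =2/18683 = 0.00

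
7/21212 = 7/21212 = 0.00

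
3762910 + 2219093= 5982003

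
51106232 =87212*586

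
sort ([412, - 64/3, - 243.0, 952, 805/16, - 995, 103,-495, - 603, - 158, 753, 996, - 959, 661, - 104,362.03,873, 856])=[  -  995, - 959, - 603, -495, - 243.0,  -  158, - 104,-64/3, 805/16,103,362.03, 412, 661,753, 856, 873, 952, 996]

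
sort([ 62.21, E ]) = [E,62.21 ]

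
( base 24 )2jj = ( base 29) 1r3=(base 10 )1627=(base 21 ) 3EA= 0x65B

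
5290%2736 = 2554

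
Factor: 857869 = 19^1*163^1*277^1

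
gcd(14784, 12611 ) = 1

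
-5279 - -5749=470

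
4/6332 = 1/1583 = 0.00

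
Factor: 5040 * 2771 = 2^4*3^2*5^1 * 7^1*  17^1 * 163^1 = 13965840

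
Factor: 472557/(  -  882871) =  -  3^1*11^(-1) * 83^( - 1)*967^( - 1)*157519^1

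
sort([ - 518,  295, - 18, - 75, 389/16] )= [ - 518, - 75, - 18, 389/16, 295 ] 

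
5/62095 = 1/12419 = 0.00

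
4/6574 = 2/3287 = 0.00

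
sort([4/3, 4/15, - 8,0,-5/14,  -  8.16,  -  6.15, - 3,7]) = [ - 8.16,-8, - 6.15,-3, - 5/14, 0,4/15 , 4/3,7]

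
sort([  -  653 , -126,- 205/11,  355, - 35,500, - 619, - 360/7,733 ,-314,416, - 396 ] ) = [ - 653, - 619, - 396, - 314,  -  126, - 360/7, - 35,  -  205/11, 355,  416 , 500,733]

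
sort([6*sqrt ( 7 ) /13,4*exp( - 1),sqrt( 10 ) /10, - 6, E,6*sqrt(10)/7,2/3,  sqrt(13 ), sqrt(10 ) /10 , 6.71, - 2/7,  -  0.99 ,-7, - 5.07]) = [ - 7, - 6, - 5.07, - 0.99, - 2/7,sqrt(10) /10,  sqrt( 10)/10,2/3,6*sqrt(7 ) /13,4*exp( - 1),  6*sqrt( 10 )/7,E,sqrt(  13), 6.71]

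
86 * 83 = 7138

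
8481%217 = 18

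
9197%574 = 13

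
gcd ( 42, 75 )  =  3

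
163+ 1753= 1916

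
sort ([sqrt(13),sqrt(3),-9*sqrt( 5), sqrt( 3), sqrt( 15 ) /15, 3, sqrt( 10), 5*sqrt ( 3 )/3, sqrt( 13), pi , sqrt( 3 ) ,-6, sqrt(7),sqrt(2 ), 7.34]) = [- 9*sqrt ( 5), - 6, sqrt (15 ) /15,  sqrt( 2 ), sqrt(3 ), sqrt(3), sqrt( 3) , sqrt( 7 ), 5 *sqrt ( 3) /3,  3, pi,sqrt(10),sqrt(13 ), sqrt ( 13),7.34]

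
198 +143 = 341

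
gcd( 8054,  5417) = 1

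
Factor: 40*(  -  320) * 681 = - 8716800 = -2^9*3^1*5^2 *227^1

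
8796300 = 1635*5380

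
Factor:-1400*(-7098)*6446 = 64055191200= 2^5*3^1*5^2*7^2*11^1*13^2*293^1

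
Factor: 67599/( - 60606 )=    - 2^(  -  1)*13^( - 1)*29^1 = - 29/26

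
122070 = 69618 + 52452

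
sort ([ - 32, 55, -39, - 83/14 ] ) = [ - 39, - 32,- 83/14,55]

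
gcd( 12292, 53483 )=1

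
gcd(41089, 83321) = 1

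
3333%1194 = 945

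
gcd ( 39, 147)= 3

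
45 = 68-23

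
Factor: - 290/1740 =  - 1/6=-2^( - 1)* 3^( - 1) 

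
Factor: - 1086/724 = -2^ (-1 )*3^1 = -3/2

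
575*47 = 27025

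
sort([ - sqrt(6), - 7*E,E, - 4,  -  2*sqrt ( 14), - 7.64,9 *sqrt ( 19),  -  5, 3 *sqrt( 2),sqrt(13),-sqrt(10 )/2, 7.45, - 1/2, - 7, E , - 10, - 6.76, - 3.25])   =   [ - 7 * E, - 10,  -  7.64, - 2*sqrt(14), - 7, - 6.76, - 5, - 4, - 3.25, - sqrt( 6), - sqrt(10) /2, - 1/2, E,E, sqrt(13), 3*sqrt( 2) , 7.45, 9*sqrt( 19 )]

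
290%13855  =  290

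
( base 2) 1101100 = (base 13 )84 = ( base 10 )108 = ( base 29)3l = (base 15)73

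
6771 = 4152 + 2619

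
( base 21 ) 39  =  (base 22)36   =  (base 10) 72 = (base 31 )2A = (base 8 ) 110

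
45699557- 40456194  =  5243363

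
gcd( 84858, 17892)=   6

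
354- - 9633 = 9987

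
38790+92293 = 131083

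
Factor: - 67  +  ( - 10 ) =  - 77 = - 7^1*11^1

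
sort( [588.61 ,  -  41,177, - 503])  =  [ - 503,-41, 177, 588.61] 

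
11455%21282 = 11455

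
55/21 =2 +13/21 =2.62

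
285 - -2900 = 3185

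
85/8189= 85/8189 = 0.01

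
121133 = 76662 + 44471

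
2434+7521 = 9955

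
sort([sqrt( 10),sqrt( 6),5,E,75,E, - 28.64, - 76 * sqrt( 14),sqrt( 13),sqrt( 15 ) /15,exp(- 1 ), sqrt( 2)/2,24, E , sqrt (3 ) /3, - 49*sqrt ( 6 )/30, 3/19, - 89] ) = [ - 76 * sqrt( 14), - 89, - 28.64, - 49 * sqrt( 6 ) /30,3/19,sqrt( 15)/15,exp( - 1 ),sqrt (3 )/3, sqrt ( 2) /2,sqrt( 6 ),  E , E,E,sqrt (10 ), sqrt(13 ) , 5  ,  24,75] 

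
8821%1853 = 1409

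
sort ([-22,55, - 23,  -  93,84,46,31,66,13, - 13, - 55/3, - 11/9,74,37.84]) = [ - 93,-23, - 22,-55/3 , - 13, - 11/9, 13, 31 , 37.84, 46, 55,66,74, 84 ]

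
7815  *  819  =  6400485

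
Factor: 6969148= 2^2*347^1*  5021^1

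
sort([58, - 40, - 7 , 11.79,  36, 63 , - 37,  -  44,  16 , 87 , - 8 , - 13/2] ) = [ - 44, - 40, - 37 ,  -  8, -7 ,-13/2, 11.79  ,  16, 36, 58, 63,87] 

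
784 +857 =1641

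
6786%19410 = 6786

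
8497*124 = 1053628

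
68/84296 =17/21074 =0.00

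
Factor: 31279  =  31^1*1009^1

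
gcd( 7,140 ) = 7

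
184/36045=184/36045 = 0.01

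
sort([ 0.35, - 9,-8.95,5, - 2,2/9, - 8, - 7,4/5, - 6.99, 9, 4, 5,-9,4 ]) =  [ - 9, - 9, - 8.95, - 8,-7,-6.99, - 2,2/9,0.35,  4/5, 4,4,5,5, 9 ]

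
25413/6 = 4235 + 1/2 = 4235.50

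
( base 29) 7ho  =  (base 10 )6404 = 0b1100100000100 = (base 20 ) g04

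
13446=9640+3806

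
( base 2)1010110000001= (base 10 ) 5505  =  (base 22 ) B85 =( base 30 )63F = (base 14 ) 2013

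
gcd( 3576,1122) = 6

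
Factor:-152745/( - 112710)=2^( - 1 )*13^(  -  1 )*17^( - 1 )*599^1= 599/442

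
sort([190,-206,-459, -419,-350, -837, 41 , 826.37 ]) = [ - 837, - 459, - 419, - 350,-206,41  ,  190,826.37]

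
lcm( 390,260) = 780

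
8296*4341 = 36012936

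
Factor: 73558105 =5^1*109^1*139^1*971^1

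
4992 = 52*96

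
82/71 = 1 + 11/71 = 1.15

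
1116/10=111 + 3/5 = 111.60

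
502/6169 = 502/6169 = 0.08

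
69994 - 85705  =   - 15711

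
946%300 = 46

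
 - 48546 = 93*( - 522 ) 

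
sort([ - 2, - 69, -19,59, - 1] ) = [  -  69, - 19, - 2, - 1,59] 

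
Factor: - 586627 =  - 586627^1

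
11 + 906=917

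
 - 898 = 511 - 1409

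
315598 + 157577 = 473175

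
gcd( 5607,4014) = 9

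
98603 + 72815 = 171418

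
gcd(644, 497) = 7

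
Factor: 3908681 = 7^2*79769^1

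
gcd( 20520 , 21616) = 8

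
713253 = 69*10337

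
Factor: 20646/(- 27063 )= -2^1*37^1*97^( - 1) = - 74/97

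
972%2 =0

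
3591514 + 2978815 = 6570329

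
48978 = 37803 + 11175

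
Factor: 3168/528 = 6 =2^1*3^1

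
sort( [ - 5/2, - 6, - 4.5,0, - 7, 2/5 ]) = [ - 7,- 6,  -  4.5, - 5/2,  0, 2/5 ]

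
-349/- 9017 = 349/9017 = 0.04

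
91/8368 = 91/8368  =  0.01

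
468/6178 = 234/3089 = 0.08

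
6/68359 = 6/68359 = 0.00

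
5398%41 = 27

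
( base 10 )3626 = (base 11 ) 27a7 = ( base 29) 491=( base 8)7052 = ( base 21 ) 84e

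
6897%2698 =1501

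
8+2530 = 2538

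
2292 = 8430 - 6138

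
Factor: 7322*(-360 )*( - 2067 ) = 5448446640 = 2^4*3^3*5^1 * 7^1*13^1*53^1*523^1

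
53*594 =31482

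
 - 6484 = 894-7378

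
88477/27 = 3276 + 25/27 =3276.93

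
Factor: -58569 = -3^1*7^1*2789^1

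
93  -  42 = 51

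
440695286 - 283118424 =157576862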